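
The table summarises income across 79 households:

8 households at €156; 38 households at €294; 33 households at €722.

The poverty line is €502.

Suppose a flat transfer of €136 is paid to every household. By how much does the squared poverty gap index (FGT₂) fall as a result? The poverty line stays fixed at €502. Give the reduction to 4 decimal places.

0.1031

Before: below the line — 8×€156, 38×€294; squared poverty gap index (FGT₂) = 0.130687.
After the €136 transfer: below the line — 8×€292, 38×€430; squared poverty gap index (FGT₂) = 0.027616.
Reduction = 0.130687 − 0.027616 = 0.1031.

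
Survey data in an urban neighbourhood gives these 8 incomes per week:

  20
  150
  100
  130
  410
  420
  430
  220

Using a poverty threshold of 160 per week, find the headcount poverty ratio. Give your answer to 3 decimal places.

0.500

4 of the 8 respondents have income below 160.
H = 4/8 = 0.500.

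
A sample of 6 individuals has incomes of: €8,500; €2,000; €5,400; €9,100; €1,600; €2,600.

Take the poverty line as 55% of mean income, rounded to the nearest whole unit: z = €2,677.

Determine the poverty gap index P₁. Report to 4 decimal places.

0.1140

Incomes under z: €1,600, €2,000, €2,600 (q = 3 of N = 6).
Gap ratios (z−y)/z: (2677−1600)/2677 = 0.4023; (2677−2000)/2677 = 0.2529; (2677−2600)/2677 = 0.0288.
Σ = 0.683975. Dividing by the full population N = 6 gives P₁ = 0.1140.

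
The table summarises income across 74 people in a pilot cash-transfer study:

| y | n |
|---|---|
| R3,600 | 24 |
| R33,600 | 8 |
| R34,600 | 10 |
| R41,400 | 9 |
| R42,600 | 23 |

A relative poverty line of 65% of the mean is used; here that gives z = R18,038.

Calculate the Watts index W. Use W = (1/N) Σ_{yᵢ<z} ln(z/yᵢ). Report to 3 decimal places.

0.523

Poor units: 24×R3,600 (q = 24 of N = 74).
ln(z/y) terms: ln(18038/3600) = 1.6115 (×24).
W = 38.677123 / 74 = 0.523.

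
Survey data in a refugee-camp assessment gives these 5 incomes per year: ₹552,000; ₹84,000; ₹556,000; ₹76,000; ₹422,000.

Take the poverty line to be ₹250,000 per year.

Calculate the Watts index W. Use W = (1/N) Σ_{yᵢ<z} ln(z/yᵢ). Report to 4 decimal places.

0.4563

Poor units: ₹76,000, ₹84,000 (q = 2 of N = 5).
Log shortfalls: ln(250000/76000) = 1.1907; ln(250000/84000) = 1.0906.
W = 2.281372 / 5 = 0.4563.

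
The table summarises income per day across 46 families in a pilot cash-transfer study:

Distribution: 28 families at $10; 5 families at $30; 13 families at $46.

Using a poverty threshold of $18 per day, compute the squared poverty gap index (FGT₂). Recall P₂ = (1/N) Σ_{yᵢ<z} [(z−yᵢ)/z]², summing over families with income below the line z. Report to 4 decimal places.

Poor units: 28×$10 (q = 28 of N = 46).
Gap ratios (z−y)/z: (18−10)/18 = 0.4444 (×28).
Squared: 0.1975 (×28).
Sum = 5.530864; P₂ = 5.530864 / 46 = 0.1202.

0.1202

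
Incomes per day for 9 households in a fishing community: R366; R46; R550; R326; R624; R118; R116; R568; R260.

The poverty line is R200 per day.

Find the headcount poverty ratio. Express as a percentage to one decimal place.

3 of the 9 households have income below R200.
H = 3/9 = 33.3%.

33.3%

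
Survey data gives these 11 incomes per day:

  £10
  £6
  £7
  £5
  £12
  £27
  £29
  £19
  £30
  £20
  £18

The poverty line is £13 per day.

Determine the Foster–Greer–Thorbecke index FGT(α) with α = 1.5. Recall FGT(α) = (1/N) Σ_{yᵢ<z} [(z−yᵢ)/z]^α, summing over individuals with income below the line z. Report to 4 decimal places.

Poor units: £5, £6, £7, £10, £12 (q = 5 of N = 11).
Normalized shortfalls: (13−5)/13 = 0.6154; (13−6)/13 = 0.5385; (13−7)/13 = 0.4615; (13−10)/13 = 0.2308; (13−12)/13 = 0.0769.
Raised to α = 1.5: 0.48275; 0.39512; 0.31355; 0.11086; 0.02133.
Sum = 1.323616; FGT(1.5) = 1.323616 / 11 = 0.1203.

0.1203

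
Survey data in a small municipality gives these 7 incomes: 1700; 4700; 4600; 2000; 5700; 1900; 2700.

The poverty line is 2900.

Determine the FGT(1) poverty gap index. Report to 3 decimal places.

Poor units: 1700, 1900, 2000, 2700 (q = 4 of N = 7).
Relative gaps: (2900−1700)/2900 = 0.4138; (2900−1900)/2900 = 0.3448; (2900−2000)/2900 = 0.3103; (2900−2700)/2900 = 0.0690.
Σ = 1.137931. Dividing by the full population N = 7 gives P₁ = 0.163.

0.163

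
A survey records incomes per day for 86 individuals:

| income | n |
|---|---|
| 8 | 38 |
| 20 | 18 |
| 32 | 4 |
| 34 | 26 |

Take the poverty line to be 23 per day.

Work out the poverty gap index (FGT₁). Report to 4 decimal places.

0.3155

Poor units: 38×8, 18×20 (q = 56 of N = 86).
Gap ratios (z−y)/z: (23−8)/23 = 0.6522 (×38); (23−20)/23 = 0.1304 (×18).
Sum of shortfalls = 27.130435; P₁ averages over all N: 27.130435 / 86 = 0.3155.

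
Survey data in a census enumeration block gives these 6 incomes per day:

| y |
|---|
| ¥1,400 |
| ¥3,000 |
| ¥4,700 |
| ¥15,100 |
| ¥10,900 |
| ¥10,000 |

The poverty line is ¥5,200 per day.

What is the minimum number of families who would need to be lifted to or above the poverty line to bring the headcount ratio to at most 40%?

1

Currently q = 3 of N = 6 are below the line (H = 0.500).
A headcount ratio of at most 40% allows at most ⌊0.40 × 6⌋ = 2 poor families.
So at least 3 − 2 = 1 must be lifted.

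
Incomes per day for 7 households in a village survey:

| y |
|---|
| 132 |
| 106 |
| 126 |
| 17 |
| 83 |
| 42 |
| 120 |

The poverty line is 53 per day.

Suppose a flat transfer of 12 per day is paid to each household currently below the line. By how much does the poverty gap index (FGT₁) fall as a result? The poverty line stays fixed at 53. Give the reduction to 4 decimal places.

Before: below the line — 17, 42; poverty gap index (FGT₁) = 0.126685.
After the 12 transfer: below the line — 29; poverty gap index (FGT₁) = 0.064690.
Reduction = 0.126685 − 0.064690 = 0.0620.

0.0620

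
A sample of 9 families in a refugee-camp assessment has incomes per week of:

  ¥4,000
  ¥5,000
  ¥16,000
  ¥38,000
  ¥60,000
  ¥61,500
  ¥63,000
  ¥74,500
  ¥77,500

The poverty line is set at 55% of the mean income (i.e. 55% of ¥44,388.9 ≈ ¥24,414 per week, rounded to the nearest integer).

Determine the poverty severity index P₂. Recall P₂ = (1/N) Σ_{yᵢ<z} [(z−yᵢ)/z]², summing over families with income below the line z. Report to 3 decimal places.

Incomes under z: ¥4,000, ¥5,000, ¥16,000 (q = 3 of N = 9).
Normalized shortfalls: (24414−4000)/24414 = 0.8362; (24414−5000)/24414 = 0.7952; (24414−16000)/24414 = 0.3446.
Squared: 0.6992; 0.6323; 0.1188.
Sum = 1.450281; P₂ = 1.450281 / 9 = 0.161.

0.161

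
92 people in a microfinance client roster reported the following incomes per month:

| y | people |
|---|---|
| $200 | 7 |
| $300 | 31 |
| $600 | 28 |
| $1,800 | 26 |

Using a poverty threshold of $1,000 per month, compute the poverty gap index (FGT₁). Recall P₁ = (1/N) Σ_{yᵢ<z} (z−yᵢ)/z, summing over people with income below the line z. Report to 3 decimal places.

0.418

Poor units: 7×$200, 31×$300, 28×$600 (q = 66 of N = 92).
Relative gaps: (1000−200)/1000 = 0.8000 (×7); (1000−300)/1000 = 0.7000 (×31); (1000−600)/1000 = 0.4000 (×28).
Σ = 38.500000. Dividing by the full population N = 92 gives P₁ = 0.418.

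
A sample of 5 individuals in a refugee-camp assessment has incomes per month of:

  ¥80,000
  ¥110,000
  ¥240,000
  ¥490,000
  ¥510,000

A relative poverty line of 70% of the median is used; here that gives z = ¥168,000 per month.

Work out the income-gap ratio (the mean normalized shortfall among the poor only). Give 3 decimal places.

0.435

Incomes under z: ¥80,000, ¥110,000 (q = 2 of N = 5).
Relative gaps: 0.5238, 0.3452; sum = 0.869048.
The income-gap ratio divides by q (the poor only): 0.869048 / 2 = 0.435.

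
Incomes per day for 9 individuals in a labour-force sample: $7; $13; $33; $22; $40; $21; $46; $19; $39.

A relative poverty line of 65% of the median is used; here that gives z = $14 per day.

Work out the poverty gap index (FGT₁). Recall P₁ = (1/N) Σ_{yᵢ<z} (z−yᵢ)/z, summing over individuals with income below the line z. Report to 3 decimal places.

0.063

Poor units: $7, $13 (q = 2 of N = 9).
Relative gaps: (14−7)/14 = 0.5000; (14−13)/14 = 0.0714.
Σ = 0.571429. Dividing by the full population N = 9 gives P₁ = 0.063.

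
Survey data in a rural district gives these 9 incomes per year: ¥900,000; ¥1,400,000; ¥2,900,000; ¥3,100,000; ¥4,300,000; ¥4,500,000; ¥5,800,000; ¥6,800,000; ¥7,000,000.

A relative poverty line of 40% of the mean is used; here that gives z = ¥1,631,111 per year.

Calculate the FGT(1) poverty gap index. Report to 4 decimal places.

Below z: ¥900,000, ¥1,400,000 (q = 2 of N = 9).
Shortfall ratios: (1631111−900000)/1631111 = 0.4482; (1631111−1400000)/1631111 = 0.1417.
Σ = 0.589918. Dividing by the full population N = 9 gives P₁ = 0.0655.

0.0655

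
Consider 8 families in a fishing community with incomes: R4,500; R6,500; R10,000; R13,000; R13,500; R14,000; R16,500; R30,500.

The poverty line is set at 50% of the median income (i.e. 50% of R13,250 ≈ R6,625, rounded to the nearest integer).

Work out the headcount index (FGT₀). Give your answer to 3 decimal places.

0.250

2 of the 8 families have income below R6,625.
H = 2/8 = 0.250.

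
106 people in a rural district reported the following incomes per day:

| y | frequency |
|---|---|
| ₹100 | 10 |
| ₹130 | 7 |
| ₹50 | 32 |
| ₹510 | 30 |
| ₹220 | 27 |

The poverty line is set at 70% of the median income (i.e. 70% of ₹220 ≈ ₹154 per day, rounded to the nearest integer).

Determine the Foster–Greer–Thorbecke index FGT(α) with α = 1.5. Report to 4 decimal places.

Below z: 32×₹50, 10×₹100, 7×₹130 (q = 49 of N = 106).
Relative gaps: (154−50)/154 = 0.6753 (×32); (154−100)/154 = 0.3506 (×10); (154−130)/154 = 0.1558 (×7).
Raised to α = 1.5: 0.55497 (×32); 0.20764 (×10); 0.06152 (×7).
Sum = 20.266069; FGT(1.5) = 20.266069 / 106 = 0.1912.

0.1912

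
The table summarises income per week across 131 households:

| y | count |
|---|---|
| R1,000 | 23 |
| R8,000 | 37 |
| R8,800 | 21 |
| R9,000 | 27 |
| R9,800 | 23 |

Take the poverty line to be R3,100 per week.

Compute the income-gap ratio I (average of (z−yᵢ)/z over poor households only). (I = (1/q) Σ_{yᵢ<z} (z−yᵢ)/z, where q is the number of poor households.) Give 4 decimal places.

Poor units: 23×R1,000 (q = 23 of N = 131).
Relative gaps: 0.6774 (×23); sum = 15.580645.
I averages over the q = 23 poor units only: 15.580645 / 23 = 0.6774.

0.6774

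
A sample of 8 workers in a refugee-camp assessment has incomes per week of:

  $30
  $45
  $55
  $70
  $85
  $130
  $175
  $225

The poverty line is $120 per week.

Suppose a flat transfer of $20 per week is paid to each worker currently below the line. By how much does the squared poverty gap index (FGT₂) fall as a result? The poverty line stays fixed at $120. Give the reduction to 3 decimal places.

0.092

Before: below the line — $30, $45, $55, $70, $85; squared poverty gap index (FGT₂) = 0.18815.
After the $20 transfer: below the line — $50, $65, $75, $90, $105; squared poverty gap index (FGT₂) = 0.09614.
Reduction = 0.18815 − 0.09614 = 0.092.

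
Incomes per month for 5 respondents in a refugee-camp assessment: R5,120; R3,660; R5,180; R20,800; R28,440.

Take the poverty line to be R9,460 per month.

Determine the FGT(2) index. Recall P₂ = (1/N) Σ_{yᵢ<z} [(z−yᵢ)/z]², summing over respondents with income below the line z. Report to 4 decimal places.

Poor units: R3,660, R5,120, R5,180 (q = 3 of N = 5).
Shortfall ratios: (9460−3660)/9460 = 0.6131; (9460−5120)/9460 = 0.4588; (9460−5180)/9460 = 0.4524.
Squared: 0.3759; 0.2105; 0.2047.
Sum = 0.791069; P₂ = 0.791069 / 5 = 0.1582.

0.1582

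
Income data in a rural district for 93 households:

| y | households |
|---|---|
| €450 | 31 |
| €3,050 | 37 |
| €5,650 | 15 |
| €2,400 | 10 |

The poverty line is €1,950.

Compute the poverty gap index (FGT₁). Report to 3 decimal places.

Poor units: 31×€450 (q = 31 of N = 93).
Relative gaps: (1950−450)/1950 = 0.7692 (×31).
Σ = 23.846154. Dividing by the full population N = 93 gives P₁ = 0.256.

0.256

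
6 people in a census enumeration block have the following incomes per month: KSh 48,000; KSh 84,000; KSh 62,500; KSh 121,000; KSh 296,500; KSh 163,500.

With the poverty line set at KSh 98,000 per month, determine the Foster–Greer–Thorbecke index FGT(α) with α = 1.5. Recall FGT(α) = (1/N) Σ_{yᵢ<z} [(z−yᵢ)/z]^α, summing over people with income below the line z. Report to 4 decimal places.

0.1061

Poor units: KSh 48,000, KSh 62,500, KSh 84,000 (q = 3 of N = 6).
Normalized shortfalls: (98000−48000)/98000 = 0.5102; (98000−62500)/98000 = 0.3622; (98000−84000)/98000 = 0.1429.
Raised to α = 1.5: 0.36443; 0.21802; 0.05399.
Sum = 0.636450; FGT(1.5) = 0.636450 / 6 = 0.1061.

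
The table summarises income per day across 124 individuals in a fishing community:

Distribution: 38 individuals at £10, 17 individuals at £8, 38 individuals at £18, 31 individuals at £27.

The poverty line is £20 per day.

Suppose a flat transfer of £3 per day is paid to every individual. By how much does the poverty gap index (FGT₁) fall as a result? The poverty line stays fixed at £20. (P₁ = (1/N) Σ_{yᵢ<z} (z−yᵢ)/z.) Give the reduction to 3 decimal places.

Before: below the line — 17×£8, 38×£10, 38×£18; poverty gap index (FGT₁) = 0.26613.
After the £3 transfer: below the line — 17×£11, 38×£13; poverty gap index (FGT₁) = 0.16895.
Reduction = 0.26613 − 0.16895 = 0.097.

0.097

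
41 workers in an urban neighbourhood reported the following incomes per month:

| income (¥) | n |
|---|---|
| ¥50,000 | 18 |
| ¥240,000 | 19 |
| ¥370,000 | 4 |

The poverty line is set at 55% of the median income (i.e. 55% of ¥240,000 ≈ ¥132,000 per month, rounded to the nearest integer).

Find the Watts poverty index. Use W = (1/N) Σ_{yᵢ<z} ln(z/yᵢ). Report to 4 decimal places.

Below z: 18×¥50,000 (q = 18 of N = 41).
Log gaps: ln(132000/50000) = 0.9708 (×18).
W = 17.474021 / 41 = 0.4262.

0.4262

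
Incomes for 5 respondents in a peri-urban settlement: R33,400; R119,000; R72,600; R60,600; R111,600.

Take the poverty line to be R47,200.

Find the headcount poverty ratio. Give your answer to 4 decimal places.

1 of the 5 respondents have income below R47,200.
H = 1/5 = 0.2000.

0.2000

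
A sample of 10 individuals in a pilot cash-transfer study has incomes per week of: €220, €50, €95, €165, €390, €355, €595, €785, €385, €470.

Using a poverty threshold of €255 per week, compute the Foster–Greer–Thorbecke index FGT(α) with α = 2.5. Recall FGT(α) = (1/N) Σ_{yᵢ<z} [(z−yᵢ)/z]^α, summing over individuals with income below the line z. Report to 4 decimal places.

0.0972

Below z: €50, €95, €165, €220 (q = 4 of N = 10).
Gap ratios (z−y)/z: (255−50)/255 = 0.8039; (255−95)/255 = 0.6275; (255−165)/255 = 0.3529; (255−220)/255 = 0.1373.
Raised to α = 2.5: 0.57947; 0.31185; 0.07400; 0.00698.
Sum = 0.972311; FGT(2.5) = 0.972311 / 10 = 0.0972.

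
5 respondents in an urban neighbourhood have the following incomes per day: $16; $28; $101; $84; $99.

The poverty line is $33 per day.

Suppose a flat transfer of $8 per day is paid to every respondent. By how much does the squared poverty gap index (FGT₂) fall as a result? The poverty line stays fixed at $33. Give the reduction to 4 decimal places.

0.0428

Before: below the line — $16, $28; squared poverty gap index (FGT₂) = 0.057668.
After the $8 transfer: below the line — $24; squared poverty gap index (FGT₂) = 0.014876.
Reduction = 0.057668 − 0.014876 = 0.0428.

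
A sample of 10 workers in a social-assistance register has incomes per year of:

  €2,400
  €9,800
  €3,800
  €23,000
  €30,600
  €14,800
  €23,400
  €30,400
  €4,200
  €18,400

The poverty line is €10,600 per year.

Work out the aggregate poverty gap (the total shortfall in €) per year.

€22,200

Poor units: €2,400, €3,800, €4,200, €9,800 (q = 4 of N = 10).
Individual gaps: 10600−2400 = 8200; 10600−3800 = 6800; 10600−4200 = 6400; 10600−9800 = 800.
Aggregate gap = €22,200.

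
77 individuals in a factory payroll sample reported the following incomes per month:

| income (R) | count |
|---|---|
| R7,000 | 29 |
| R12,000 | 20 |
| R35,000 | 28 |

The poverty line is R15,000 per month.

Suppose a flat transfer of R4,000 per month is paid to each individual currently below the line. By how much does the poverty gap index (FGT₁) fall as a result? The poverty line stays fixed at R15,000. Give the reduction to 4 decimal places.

0.1524

Before: below the line — 29×R7,000, 20×R12,000; poverty gap index (FGT₁) = 0.252814.
After the R4,000 transfer: below the line — 29×R11,000; poverty gap index (FGT₁) = 0.100433.
Reduction = 0.252814 − 0.100433 = 0.1524.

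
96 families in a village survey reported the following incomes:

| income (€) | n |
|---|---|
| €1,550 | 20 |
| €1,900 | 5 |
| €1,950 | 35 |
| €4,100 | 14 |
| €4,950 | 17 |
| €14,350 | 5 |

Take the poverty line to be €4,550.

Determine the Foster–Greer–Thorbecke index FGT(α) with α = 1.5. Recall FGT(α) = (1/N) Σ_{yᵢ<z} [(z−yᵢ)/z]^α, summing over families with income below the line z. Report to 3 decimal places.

0.297

Below the line: 20×€1,550, 5×€1,900, 35×€1,950, 14×€4,100 (q = 74 of N = 96).
Relative gaps: (4550−1550)/4550 = 0.6593 (×20); (4550−1900)/4550 = 0.5824 (×5); (4550−1950)/4550 = 0.5714 (×35); (4550−4100)/4550 = 0.0989 (×14).
Raised to α = 1.5: 0.53538 (×20); 0.44448 (×5); 0.43196 (×35); 0.03110 (×14).
Sum = 28.484083; FGT(1.5) = 28.484083 / 96 = 0.297.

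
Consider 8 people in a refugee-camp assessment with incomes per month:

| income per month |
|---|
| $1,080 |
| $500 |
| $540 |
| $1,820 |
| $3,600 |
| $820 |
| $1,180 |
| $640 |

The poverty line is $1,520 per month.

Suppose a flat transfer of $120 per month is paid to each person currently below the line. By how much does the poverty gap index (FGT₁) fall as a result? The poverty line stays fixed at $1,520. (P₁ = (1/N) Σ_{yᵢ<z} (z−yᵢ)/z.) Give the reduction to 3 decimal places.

0.059

Before: below the line — $500, $540, $640, $820, $1,080, $1,180; poverty gap index (FGT₁) = 0.35855.
After the $120 transfer: below the line — $620, $660, $760, $940, $1,200, $1,300; poverty gap index (FGT₁) = 0.29934.
Reduction = 0.35855 − 0.29934 = 0.059.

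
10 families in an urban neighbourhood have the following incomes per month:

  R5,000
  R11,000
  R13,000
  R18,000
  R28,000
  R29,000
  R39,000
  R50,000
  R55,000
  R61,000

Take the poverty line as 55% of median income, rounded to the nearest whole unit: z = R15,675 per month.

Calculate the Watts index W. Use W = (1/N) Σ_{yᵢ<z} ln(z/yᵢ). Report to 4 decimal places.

0.1684

Below the line: R5,000, R11,000, R13,000 (q = 3 of N = 10).
Log shortfalls: ln(15675/5000) = 1.1426; ln(15675/11000) = 0.3542; ln(15675/13000) = 0.1871.
W = 1.683919 / 10 = 0.1684.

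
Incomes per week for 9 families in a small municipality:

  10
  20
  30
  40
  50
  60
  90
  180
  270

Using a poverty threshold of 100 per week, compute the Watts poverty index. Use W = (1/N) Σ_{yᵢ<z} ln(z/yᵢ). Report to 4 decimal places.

0.8157

Below z: 10, 20, 30, 40, 50, 60, 90 (q = 7 of N = 9).
ln(z/y) terms: ln(100/10) = 2.3026; ln(100/20) = 1.6094; ln(100/30) = 1.2040; ln(100/40) = 0.9163; ln(100/50) = 0.6931; ln(100/60) = 0.5108; ln(100/90) = 0.1054.
W = 7.341620 / 9 = 0.8157.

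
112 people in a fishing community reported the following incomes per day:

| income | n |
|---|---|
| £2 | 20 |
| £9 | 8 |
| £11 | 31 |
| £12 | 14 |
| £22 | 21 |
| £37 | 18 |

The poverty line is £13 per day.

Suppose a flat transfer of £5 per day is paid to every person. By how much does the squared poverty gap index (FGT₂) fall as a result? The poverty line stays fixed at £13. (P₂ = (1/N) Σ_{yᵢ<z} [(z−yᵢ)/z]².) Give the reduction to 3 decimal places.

Before: below the line — 20×£2, 8×£9, 31×£11, 14×£12; squared poverty gap index (FGT₂) = 0.14191.
After the £5 transfer: below the line — 20×£7; squared poverty gap index (FGT₂) = 0.03804.
Reduction = 0.14191 − 0.03804 = 0.104.

0.104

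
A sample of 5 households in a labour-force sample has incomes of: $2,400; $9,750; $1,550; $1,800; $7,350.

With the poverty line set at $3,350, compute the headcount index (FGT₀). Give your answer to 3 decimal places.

0.600

3 of the 5 households have income below $3,350.
H = 3/5 = 0.600.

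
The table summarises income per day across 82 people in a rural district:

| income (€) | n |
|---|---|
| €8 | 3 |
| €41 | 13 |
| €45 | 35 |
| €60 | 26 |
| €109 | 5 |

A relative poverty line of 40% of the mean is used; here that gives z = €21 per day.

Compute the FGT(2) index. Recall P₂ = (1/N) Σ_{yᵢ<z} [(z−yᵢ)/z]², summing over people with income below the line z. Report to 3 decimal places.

0.014

Below z: 3×€8 (q = 3 of N = 82).
Normalized shortfalls: (21−8)/21 = 0.6190 (×3).
Squared: 0.3832 (×3).
Sum = 1.149660; P₂ = 1.149660 / 82 = 0.014.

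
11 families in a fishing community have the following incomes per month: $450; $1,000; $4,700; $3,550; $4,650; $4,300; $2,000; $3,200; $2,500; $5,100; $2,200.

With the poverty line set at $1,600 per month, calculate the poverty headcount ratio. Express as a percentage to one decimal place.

2 of the 11 families have income below $1,600.
H = 2/11 = 18.2%.

18.2%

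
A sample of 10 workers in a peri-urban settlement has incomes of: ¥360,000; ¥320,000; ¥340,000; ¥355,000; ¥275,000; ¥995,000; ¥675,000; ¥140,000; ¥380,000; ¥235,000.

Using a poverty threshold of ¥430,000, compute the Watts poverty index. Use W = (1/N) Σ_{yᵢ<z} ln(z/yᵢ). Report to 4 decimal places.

0.3197

Below the line: ¥140,000, ¥235,000, ¥275,000, ¥320,000, ¥340,000, ¥355,000, ¥360,000, ¥380,000 (q = 8 of N = 10).
Log gaps: ln(430000/140000) = 1.1221; ln(430000/235000) = 0.6042; ln(430000/275000) = 0.4470; ln(430000/320000) = 0.2955; ln(430000/340000) = 0.2348; ln(430000/355000) = 0.1917; ln(430000/360000) = 0.1777; ln(430000/380000) = 0.1236.
W = 3.196623 / 10 = 0.3197.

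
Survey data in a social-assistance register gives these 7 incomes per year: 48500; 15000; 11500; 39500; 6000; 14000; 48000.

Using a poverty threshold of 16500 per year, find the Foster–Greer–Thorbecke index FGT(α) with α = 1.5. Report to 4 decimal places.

Poor units: 6000, 11500, 14000, 15000 (q = 4 of N = 7).
Normalized shortfalls: (16500−6000)/16500 = 0.6364; (16500−11500)/16500 = 0.3030; (16500−14000)/16500 = 0.1515; (16500−15000)/16500 = 0.0909.
Raised to α = 1.5: 0.50764; 0.16681; 0.05898; 0.02741.
Sum = 0.760843; FGT(1.5) = 0.760843 / 7 = 0.1087.

0.1087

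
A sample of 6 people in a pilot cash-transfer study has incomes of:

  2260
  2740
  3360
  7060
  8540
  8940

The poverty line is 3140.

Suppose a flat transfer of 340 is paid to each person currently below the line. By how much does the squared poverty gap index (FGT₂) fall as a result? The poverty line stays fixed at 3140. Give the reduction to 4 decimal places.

0.0108

Before: below the line — 2260, 2740; squared poverty gap index (FGT₂) = 0.015795.
After the 340 transfer: below the line — 2600, 3080; squared poverty gap index (FGT₂) = 0.004990.
Reduction = 0.015795 − 0.004990 = 0.0108.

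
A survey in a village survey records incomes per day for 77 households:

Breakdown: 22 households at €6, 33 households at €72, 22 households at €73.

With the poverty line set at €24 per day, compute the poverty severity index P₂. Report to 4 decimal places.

0.1607

Incomes under z: 22×€6 (q = 22 of N = 77).
Relative gaps: (24−6)/24 = 0.7500 (×22).
Squared: 0.5625 (×22).
Sum = 12.375000; P₂ = 12.375000 / 77 = 0.1607.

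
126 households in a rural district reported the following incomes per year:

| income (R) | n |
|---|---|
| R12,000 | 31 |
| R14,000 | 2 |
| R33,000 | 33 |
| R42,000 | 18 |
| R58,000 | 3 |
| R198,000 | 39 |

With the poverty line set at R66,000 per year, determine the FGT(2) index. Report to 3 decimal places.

Below z: 31×R12,000, 2×R14,000, 33×R33,000, 18×R42,000, 3×R58,000 (q = 87 of N = 126).
Shortfall ratios: (66000−12000)/66000 = 0.8182 (×31); (66000−14000)/66000 = 0.7879 (×2); (66000−33000)/66000 = 0.5000 (×33); (66000−42000)/66000 = 0.3636 (×18); (66000−58000)/66000 = 0.1212 (×3).
Squared: 0.6694 (×31); 0.6208 (×2); 0.2500 (×33); 0.1322 (×18); 0.0147 (×3).
Sum = 32.667815; P₂ = 32.667815 / 126 = 0.259.

0.259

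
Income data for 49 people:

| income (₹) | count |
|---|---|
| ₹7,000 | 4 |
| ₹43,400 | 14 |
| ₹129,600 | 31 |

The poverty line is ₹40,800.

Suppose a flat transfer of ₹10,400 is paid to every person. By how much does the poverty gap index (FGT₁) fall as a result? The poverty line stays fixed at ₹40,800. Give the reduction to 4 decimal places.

Before: below the line — 4×₹7,000; poverty gap index (FGT₁) = 0.067627.
After the ₹10,400 transfer: below the line — 4×₹17,400; poverty gap index (FGT₁) = 0.046819.
Reduction = 0.067627 − 0.046819 = 0.0208.

0.0208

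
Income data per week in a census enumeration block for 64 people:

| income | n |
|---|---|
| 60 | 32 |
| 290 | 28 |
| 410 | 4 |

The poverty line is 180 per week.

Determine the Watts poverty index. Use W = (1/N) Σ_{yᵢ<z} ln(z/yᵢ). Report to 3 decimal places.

Poor units: 32×60 (q = 32 of N = 64).
Log gaps: ln(180/60) = 1.0986 (×32).
W = 35.155593 / 64 = 0.549.

0.549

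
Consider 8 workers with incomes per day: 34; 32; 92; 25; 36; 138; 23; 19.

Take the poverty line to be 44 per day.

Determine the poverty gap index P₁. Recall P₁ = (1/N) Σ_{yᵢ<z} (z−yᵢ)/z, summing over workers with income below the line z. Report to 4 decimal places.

Poor units: 19, 23, 25, 32, 34, 36 (q = 6 of N = 8).
Shortfall ratios: (44−19)/44 = 0.5682; (44−23)/44 = 0.4773; (44−25)/44 = 0.4318; (44−32)/44 = 0.2727; (44−34)/44 = 0.2273; (44−36)/44 = 0.1818.
Σ = 2.159091. Dividing by the full population N = 8 gives P₁ = 0.2699.

0.2699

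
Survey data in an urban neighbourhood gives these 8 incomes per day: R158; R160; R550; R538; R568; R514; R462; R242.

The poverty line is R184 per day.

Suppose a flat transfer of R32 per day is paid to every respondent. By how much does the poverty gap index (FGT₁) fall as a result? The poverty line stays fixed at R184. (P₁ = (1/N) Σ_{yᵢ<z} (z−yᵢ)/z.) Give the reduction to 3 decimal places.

0.034

Before: below the line — R158, R160; poverty gap index (FGT₁) = 0.03397.
After the R32 transfer: below the line — none; poverty gap index (FGT₁) = 0.00000.
Reduction = 0.03397 − 0.00000 = 0.034.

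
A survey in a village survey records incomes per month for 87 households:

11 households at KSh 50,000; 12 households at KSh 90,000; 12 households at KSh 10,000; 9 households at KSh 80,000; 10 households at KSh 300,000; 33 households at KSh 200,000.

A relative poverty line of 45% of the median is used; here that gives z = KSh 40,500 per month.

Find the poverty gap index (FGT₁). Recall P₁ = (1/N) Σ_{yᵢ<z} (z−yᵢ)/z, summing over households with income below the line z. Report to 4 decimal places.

Poor units: 12×KSh 10,000 (q = 12 of N = 87).
Normalized shortfalls: (40500−10000)/40500 = 0.7531 (×12).
Sum of shortfalls = 9.037037; P₁ averages over all N: 9.037037 / 87 = 0.1039.

0.1039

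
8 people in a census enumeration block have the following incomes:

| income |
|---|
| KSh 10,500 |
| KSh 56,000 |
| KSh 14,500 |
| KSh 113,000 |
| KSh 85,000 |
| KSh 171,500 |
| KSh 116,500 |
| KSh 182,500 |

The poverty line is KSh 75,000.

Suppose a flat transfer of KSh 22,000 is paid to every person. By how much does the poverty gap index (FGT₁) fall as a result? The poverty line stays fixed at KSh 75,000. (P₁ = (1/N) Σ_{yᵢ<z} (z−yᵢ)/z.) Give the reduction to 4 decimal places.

0.1050

Before: below the line — KSh 10,500, KSh 14,500, KSh 56,000; poverty gap index (FGT₁) = 0.240000.
After the KSh 22,000 transfer: below the line — KSh 32,500, KSh 36,500; poverty gap index (FGT₁) = 0.135000.
Reduction = 0.240000 − 0.135000 = 0.1050.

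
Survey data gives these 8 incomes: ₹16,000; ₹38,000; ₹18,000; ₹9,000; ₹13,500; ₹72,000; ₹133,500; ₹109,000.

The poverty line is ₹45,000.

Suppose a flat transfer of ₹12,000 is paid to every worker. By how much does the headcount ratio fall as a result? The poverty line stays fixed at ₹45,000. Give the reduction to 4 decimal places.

0.1250

Before: below the line — ₹9,000, ₹13,500, ₹16,000, ₹18,000, ₹38,000; headcount ratio = 0.625000.
After the ₹12,000 transfer: below the line — ₹21,000, ₹25,500, ₹28,000, ₹30,000; headcount ratio = 0.500000.
Reduction = 0.625000 − 0.500000 = 0.1250.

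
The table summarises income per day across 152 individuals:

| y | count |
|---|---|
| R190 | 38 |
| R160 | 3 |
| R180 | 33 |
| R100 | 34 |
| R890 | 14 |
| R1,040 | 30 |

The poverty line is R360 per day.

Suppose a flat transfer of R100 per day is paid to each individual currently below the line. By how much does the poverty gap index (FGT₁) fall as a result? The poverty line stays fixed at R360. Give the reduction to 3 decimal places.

Before: below the line — 34×R100, 3×R160, 33×R180, 38×R190; poverty gap index (FGT₁) = 0.39912.
After the R100 transfer: below the line — 34×R200, 3×R260, 33×R280, 38×R290; poverty gap index (FGT₁) = 0.20175.
Reduction = 0.39912 − 0.20175 = 0.197.

0.197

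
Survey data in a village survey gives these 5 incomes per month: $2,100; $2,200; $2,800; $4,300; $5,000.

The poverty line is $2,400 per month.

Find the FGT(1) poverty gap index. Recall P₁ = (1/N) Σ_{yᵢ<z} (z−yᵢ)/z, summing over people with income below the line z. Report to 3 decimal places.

Poor units: $2,100, $2,200 (q = 2 of N = 5).
Gap ratios (z−y)/z: (2400−2100)/2400 = 0.1250; (2400−2200)/2400 = 0.0833.
Σ = 0.208333. Dividing by the full population N = 5 gives P₁ = 0.042.

0.042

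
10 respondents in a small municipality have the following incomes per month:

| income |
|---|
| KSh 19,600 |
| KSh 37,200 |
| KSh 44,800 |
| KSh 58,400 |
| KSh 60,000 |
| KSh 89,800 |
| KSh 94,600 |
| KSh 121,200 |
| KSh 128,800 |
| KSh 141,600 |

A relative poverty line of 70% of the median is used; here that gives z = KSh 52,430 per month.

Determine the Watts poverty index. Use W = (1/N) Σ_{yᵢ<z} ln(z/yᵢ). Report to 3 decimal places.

0.148

Below the line: KSh 19,600, KSh 37,200, KSh 44,800 (q = 3 of N = 10).
Log shortfalls: ln(52430/19600) = 0.9839; ln(52430/37200) = 0.3432; ln(52430/44800) = 0.1573.
W = 1.484390 / 10 = 0.148.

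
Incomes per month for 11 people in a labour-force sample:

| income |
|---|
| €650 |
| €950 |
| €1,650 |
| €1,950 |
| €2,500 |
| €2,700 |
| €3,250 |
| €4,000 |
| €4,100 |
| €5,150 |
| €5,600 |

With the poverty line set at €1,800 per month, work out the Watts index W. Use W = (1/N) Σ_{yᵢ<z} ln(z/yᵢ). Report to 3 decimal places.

0.159

Incomes under z: €650, €950, €1,650 (q = 3 of N = 11).
ln(z/y) terms: ln(1800/650) = 1.0186; ln(1800/950) = 0.6391; ln(1800/1650) = 0.0870.
W = 1.744661 / 11 = 0.159.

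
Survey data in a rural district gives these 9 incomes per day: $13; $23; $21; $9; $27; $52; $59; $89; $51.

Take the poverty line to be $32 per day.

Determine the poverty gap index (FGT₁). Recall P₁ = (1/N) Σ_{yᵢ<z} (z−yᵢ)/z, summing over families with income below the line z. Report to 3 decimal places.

Below z: $9, $13, $21, $23, $27 (q = 5 of N = 9).
Relative gaps: (32−9)/32 = 0.7188; (32−13)/32 = 0.5938; (32−21)/32 = 0.3438; (32−23)/32 = 0.2812; (32−27)/32 = 0.1562.
Σ = 2.093750. Dividing by the full population N = 9 gives P₁ = 0.233.

0.233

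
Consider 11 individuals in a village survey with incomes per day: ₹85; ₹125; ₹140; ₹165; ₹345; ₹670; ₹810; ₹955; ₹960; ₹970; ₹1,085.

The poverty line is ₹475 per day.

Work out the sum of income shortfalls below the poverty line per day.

₹1,515

Below z: ₹85, ₹125, ₹140, ₹165, ₹345 (q = 5 of N = 11).
Individual gaps: 475−85 = 390; 475−125 = 350; 475−140 = 335; 475−165 = 310; 475−345 = 130.
Aggregate gap = ₹1,515.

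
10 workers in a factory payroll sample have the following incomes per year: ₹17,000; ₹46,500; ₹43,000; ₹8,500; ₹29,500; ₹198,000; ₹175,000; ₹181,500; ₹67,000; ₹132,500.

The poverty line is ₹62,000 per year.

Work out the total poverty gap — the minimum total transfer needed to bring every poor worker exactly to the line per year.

₹165,500

Below z: ₹8,500, ₹17,000, ₹29,500, ₹43,000, ₹46,500 (q = 5 of N = 10).
Individual gaps: 62000−8500 = 53500; 62000−17000 = 45000; 62000−29500 = 32500; 62000−43000 = 19000; 62000−46500 = 15500.
Aggregate gap = ₹165,500.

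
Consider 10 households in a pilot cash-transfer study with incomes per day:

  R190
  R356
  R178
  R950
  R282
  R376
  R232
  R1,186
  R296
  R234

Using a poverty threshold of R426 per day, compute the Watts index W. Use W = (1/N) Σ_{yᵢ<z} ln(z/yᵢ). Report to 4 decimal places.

Incomes under z: R178, R190, R232, R234, R282, R296, R356, R376 (q = 8 of N = 10).
Log gaps: ln(426/178) = 0.8727; ln(426/190) = 0.8074; ln(426/232) = 0.6077; ln(426/234) = 0.5991; ln(426/282) = 0.4125; ln(426/296) = 0.3641; ln(426/356) = 0.1795; ln(426/376) = 0.1249.
W = 3.967862 / 10 = 0.3968.

0.3968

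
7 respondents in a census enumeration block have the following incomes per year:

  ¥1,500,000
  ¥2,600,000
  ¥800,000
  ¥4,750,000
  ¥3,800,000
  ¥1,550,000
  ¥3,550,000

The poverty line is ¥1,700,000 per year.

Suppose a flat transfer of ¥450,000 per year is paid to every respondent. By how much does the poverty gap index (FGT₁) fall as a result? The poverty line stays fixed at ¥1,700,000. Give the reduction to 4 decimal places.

0.0672

Before: below the line — ¥800,000, ¥1,500,000, ¥1,550,000; poverty gap index (FGT₁) = 0.105042.
After the ¥450,000 transfer: below the line — ¥1,250,000; poverty gap index (FGT₁) = 0.037815.
Reduction = 0.105042 − 0.037815 = 0.0672.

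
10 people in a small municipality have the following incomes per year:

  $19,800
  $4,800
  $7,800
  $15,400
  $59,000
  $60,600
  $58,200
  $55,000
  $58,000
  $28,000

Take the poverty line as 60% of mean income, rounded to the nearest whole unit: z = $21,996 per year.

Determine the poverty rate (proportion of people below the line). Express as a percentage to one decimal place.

4 of the 10 people have income below $21,996.
H = 4/10 = 40.0%.

40.0%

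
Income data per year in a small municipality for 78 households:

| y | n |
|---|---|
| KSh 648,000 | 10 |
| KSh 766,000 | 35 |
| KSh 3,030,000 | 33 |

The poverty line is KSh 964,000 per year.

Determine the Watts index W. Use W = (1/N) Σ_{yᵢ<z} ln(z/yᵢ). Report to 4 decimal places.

Below z: 10×KSh 648,000, 35×KSh 766,000 (q = 45 of N = 78).
Log gaps: ln(964000/648000) = 0.3972 (×10); ln(964000/766000) = 0.2299 (×35).
W = 12.018825 / 78 = 0.1541.

0.1541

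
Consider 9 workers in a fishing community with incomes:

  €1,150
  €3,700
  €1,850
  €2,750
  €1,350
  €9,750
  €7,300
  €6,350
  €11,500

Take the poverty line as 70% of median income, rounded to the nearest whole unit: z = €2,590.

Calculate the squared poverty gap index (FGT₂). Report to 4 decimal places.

Below z: €1,150, €1,350, €1,850 (q = 3 of N = 9).
Gap ratios (z−y)/z: (2590−1150)/2590 = 0.5560; (2590−1350)/2590 = 0.4788; (2590−1850)/2590 = 0.2857.
Squared: 0.3091; 0.2292; 0.0816.
Sum = 0.619967; P₂ = 0.619967 / 9 = 0.0689.

0.0689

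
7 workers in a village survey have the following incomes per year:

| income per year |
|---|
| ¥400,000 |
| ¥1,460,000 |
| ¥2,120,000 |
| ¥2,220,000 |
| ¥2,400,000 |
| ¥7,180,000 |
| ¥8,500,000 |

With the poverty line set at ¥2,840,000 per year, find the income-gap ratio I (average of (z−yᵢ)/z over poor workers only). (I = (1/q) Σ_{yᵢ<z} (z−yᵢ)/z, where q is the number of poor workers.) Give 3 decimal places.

Below the line: ¥400,000, ¥1,460,000, ¥2,120,000, ¥2,220,000, ¥2,400,000 (q = 5 of N = 7).
Relative gaps: 0.8592, 0.4859, 0.2535, 0.2183, 0.1549; sum = 1.971831.
The income-gap ratio divides by q (the poor only): 1.971831 / 5 = 0.394.

0.394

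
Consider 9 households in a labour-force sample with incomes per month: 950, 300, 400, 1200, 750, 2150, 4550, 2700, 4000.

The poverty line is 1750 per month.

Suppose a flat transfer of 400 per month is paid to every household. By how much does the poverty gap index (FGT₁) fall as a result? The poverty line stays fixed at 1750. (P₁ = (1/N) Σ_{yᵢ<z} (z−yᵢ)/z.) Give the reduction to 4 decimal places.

Before: below the line — 300, 400, 750, 950, 1200; poverty gap index (FGT₁) = 0.326984.
After the 400 transfer: below the line — 700, 800, 1150, 1350, 1600; poverty gap index (FGT₁) = 0.200000.
Reduction = 0.326984 − 0.200000 = 0.1270.

0.1270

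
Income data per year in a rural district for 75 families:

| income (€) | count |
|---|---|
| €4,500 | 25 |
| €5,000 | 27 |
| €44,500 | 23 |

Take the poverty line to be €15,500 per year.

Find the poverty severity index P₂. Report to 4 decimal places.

Incomes under z: 25×€4,500, 27×€5,000 (q = 52 of N = 75).
Normalized shortfalls: (15500−4500)/15500 = 0.7097 (×25); (15500−5000)/15500 = 0.6774 (×27).
Squared: 0.5036 (×25); 0.4589 (×27).
Sum = 24.981270; P₂ = 24.981270 / 75 = 0.3331.

0.3331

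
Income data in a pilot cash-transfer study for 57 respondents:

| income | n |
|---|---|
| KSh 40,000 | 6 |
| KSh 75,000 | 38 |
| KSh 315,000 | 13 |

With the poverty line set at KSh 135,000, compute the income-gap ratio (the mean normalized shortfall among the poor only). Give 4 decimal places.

Poor units: 6×KSh 40,000, 38×KSh 75,000 (q = 44 of N = 57).
Relative gaps: 0.7037 (×6), 0.4444 (×38); sum = 21.111111.
The income-gap ratio divides by q (the poor only): 21.111111 / 44 = 0.4798.

0.4798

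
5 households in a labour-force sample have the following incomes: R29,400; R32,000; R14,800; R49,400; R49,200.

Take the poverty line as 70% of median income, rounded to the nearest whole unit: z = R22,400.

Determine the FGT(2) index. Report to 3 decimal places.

0.023

Below the line: R14,800 (q = 1 of N = 5).
Shortfall ratios: (22400−14800)/22400 = 0.3393.
Squared: 0.1151.
Sum = 0.115115; P₂ = 0.115115 / 5 = 0.023.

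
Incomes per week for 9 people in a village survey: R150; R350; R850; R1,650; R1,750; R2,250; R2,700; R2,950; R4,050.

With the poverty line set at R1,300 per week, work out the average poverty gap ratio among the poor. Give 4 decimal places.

Below z: R150, R350, R850 (q = 3 of N = 9).
Relative gaps: 0.8846, 0.7308, 0.3462; sum = 1.961538.
I averages over the q = 3 poor units only: 1.961538 / 3 = 0.6538.

0.6538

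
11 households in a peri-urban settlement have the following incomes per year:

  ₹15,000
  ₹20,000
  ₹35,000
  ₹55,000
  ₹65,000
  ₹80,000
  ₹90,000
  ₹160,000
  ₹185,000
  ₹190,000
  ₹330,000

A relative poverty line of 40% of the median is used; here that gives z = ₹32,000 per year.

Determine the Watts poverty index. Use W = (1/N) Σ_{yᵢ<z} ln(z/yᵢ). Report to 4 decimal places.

0.1116

Incomes under z: ₹15,000, ₹20,000 (q = 2 of N = 11).
ln(z/y) terms: ln(32000/15000) = 0.7577; ln(32000/20000) = 0.4700.
W = 1.227689 / 11 = 0.1116.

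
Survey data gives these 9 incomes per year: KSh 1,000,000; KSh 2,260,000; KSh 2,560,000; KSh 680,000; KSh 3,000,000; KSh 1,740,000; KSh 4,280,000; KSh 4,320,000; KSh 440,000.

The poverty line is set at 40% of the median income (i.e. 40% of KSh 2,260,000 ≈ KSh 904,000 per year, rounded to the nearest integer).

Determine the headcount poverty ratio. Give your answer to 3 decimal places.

0.222

2 of the 9 individuals have income below KSh 904,000.
H = 2/9 = 0.222.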